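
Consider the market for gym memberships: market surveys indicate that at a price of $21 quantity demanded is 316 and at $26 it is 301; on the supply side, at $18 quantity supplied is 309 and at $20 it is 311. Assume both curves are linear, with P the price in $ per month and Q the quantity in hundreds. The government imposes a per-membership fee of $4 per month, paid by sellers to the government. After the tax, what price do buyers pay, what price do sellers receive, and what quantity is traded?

Buyers pay $23; sellers receive $19; quantity = 310.

Demand slope: (301 − 316)/(26 − 21) = -3, so Qd = 379 − 3P.
Supply slope: (311 − 309)/(20 − 18) = 1, so Qs = P + 291.
Before the tax: set 379 − 3P = P + 291 → P* = $22, Q* = 313.
With the tax collected from sellers, supply shifts: Qs = (P − 4) + 291.
Solving gives Q = 310 with buyers paying $23 and sellers receiving $19 (the $4 wedge).
The less price-elastic side of the market bears the larger share of a per-unit tax.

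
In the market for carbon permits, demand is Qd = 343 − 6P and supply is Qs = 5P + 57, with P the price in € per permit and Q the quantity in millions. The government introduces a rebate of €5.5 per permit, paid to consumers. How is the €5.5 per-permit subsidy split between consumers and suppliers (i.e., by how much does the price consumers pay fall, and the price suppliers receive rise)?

Consumers gain €2.5 per permit; suppliers gain €3 per permit.

Without the subsidy, 343 − 6P = 5P + 57 gives 11P = 286, so P* = €26 and Q* = 187.
With a per-unit subsidy paid to consumers, each effectively pays P − 5.5, so demand becomes Qd = 343 − 6(P − 5.5).
Solving gives Q = 202 with consumers paying €23.5 and suppliers receiving €29 (the €5.5 wedge).
Gain to consumers: €2.5; to suppliers: €3. (They sum to €5.5.)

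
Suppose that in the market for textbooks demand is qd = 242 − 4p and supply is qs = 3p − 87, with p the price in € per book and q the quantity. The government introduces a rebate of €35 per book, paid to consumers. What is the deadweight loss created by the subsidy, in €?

Without the subsidy, 242 − 4p = 3p − 87 gives 7p = 329, so p* = €47 and q* = 54.
With a per-unit subsidy paid to consumers, each effectively pays p − 35, so demand becomes qd = 242 − 4(p − 35).
New equilibrium: consumers pay €32, sellers receive €67, q = 114. (Wedge: pb − ps = −35.)
Quantity rises by |ΔQ| = |54 − 114| = 60.
DWL = ½ · t · |ΔQ| = ½ · 35 · 60 = €1050.

Deadweight loss = €1050.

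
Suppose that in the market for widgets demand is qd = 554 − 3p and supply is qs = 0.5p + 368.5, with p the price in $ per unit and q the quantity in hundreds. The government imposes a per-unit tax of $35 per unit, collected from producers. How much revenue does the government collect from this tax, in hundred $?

Before the tax: set 554 − 3p = 0.5p + 368.5 → p* = $53, q* = 395.
With the tax collected from producers, supply shifts: qs = 0.5(p − 35) + 368.5.
New equilibrium: consumers pay $58, producers receive $23, q = 380. (Wedge: pb − ps = 35.)
Revenue = t · Q = 35 · 380 = $13300.

Tax revenue = $13300 hundred.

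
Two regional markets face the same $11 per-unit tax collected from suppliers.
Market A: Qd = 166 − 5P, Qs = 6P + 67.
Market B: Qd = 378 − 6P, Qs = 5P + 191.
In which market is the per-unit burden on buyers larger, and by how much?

Market A, by $1.

Market A: pre-tax P* = $9, Q* = 121; post-tax Q = 91; per-unit burden on buyers = $6.
Market B: pre-tax P* = $17, Q* = 276; post-tax Q = 246; per-unit burden on buyers = $5.
Difference: $6 vs $5 → market A is larger by $1.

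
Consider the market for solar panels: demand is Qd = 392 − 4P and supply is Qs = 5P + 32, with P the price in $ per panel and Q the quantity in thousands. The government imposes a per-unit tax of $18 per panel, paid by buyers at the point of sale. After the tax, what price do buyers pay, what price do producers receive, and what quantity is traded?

Without the tax, 392 − 4P = 5P + 32 gives 9P = 360, so P* = $40 and Q* = 232.
With the tax collected from buyers, demand (in seller-price terms) shifts: Qd = 392 − 4(P + 18).
New equilibrium: buyers pay $50, producers receive $32, Q = 192. (Wedge: Pb − Ps = 18.)
The less price-elastic side of the market bears the larger share of a per-unit tax.

Buyers pay $50; producers receive $32; quantity = 192.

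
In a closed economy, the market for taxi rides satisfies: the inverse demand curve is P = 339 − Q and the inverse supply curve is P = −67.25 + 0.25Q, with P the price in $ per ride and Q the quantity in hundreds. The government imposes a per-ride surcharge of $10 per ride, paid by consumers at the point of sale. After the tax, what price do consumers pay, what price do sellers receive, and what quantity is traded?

Rewrite in direct form: Qd = 339 − P and Qs = 4P + 269.
Without the tax, 339 − P = 4P + 269 gives 5P = 70, so P* = $14 and Q* = 325.
With the tax collected from consumers, demand (in seller-price terms) shifts: Qd = 339 − (P + 10).
New equilibrium: consumers pay $22, sellers receive $12, Q = 317. (Wedge: Pb − Ps = 10.)
The less price-elastic side of the market bears the larger share of a per-unit tax.

Consumers pay $22; sellers receive $12; quantity = 317.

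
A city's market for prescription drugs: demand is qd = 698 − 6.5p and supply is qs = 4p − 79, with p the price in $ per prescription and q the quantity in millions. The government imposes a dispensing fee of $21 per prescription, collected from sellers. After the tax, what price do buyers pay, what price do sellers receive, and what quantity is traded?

Without the tax, 698 − 6.5p = 4p − 79 gives 10.5p = 777, so p* = $74 and q* = 217.
With the tax collected from sellers, supply shifts: qs = 4(p − 21) − 79.
New equilibrium: buyers pay $82, sellers receive $61, q = 165. (Wedge: pb − ps = 21.)
The less price-elastic side of the market bears the larger share of a per-unit tax.

Buyers pay $82; sellers receive $61; quantity = 165.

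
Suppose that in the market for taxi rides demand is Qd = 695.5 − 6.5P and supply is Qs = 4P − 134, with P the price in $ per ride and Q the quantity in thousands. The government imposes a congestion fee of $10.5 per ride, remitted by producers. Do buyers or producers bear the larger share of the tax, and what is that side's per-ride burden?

Without the tax, 695.5 − 6.5P = 4P − 134 gives 10.5P = 829.5, so P* = $79 and Q* = 182.
With the tax collected from producers, supply shifts: Qs = 4(P − 10.5) − 134.
Solving gives Q = 156 with buyers paying $83 and producers receiving $72.5 (the $10.5 wedge).
Per-ride burden: buyers $4, producers $6.5.
Producers take the larger share because supply is less price-elastic here (demand slope 6.5 vs supply slope 4).
The less price-elastic side of the market bears the larger share of a per-unit tax.

Producers bear the larger share: $6.5 per ride.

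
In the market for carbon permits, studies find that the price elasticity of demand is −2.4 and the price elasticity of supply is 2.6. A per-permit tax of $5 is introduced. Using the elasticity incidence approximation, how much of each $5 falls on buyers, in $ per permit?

Incidence ratio: buyers' share ≈ εs / (εs + |εd|) = 2.6 / (2.6 + 2.4) = 0.52.
So buyers bear ≈ 0.52 × $5 = $2.6; sellers bear $2.4.

Buyers bear ≈ $2.6 per permit.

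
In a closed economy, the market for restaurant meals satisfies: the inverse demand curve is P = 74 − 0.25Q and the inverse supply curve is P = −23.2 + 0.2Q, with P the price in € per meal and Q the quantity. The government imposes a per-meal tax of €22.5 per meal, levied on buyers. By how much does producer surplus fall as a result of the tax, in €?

Producer surplus falls by €1910.

Inverting to Q(P) form: Qd = 296 − 4P; Qs = 5P + 116.
Without the tax, 296 − 4P = 5P + 116 gives 9P = 180, so P* = €20 and Q* = 216.
With the tax collected from buyers, demand (in seller-price terms) shifts: Qd = 296 − 4(P + 22.5).
Solving gives Q = 166 with buyers paying €32.5 and producers receiving €10 (the €22.5 wedge).
ΔPS is the trapezoid between Q = 166 and Q = 216 of height €10: ½ · (216 + 166) · 10 = €1910.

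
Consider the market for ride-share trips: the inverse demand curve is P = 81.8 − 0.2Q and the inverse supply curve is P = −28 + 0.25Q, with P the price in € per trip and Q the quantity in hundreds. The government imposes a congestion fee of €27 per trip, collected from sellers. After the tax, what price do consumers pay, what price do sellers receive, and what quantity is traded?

Consumers pay €45; sellers receive €18; quantity = 184.

Inverting to Q(P) form: Qd = 409 − 5P; Qs = 4P + 112.
Before the tax: set 409 − 5P = 4P + 112 → P* = €33, Q* = 244.
With the tax collected from sellers, supply shifts: Qs = 4(P − 27) + 112.
Solving gives Q = 184 with consumers paying €45 and sellers receiving €18 (the €27 wedge).
The less price-elastic side of the market bears the larger share of a per-unit tax.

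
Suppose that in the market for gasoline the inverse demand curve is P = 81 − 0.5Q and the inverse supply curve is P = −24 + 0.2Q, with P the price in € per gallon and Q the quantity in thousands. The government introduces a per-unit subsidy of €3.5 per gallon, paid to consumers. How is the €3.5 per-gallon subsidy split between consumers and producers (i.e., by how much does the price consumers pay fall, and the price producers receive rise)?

Consumers gain €2.5 per gallon; producers gain €1 per gallon.

Rewrite in direct form: Qd = 162 − 2P and Qs = 5P + 120.
Without the subsidy, 162 − 2P = 5P + 120 gives 7P = 42, so P* = €6 and Q* = 150.
With a per-unit subsidy paid to consumers, each effectively pays P − 3.5, so demand becomes Qd = 162 − 2(P − 3.5).
Solving gives Q = 155 with consumers paying €3.5 and producers receiving €7 (the €3.5 wedge).
Gain to consumers: €2.5; to producers: €1. (They sum to €3.5.)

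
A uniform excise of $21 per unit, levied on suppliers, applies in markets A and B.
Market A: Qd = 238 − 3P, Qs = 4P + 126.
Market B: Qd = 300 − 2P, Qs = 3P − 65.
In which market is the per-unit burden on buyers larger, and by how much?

Market B, by $0.6.

Market A: pre-tax P* = $16, Q* = 190; post-tax Q = 154; per-unit burden on buyers = $12.
Market B: pre-tax P* = $73, Q* = 154; post-tax Q = 128.8; per-unit burden on buyers = $12.6.
Difference: $12 vs $12.6 → market B is larger by $0.6.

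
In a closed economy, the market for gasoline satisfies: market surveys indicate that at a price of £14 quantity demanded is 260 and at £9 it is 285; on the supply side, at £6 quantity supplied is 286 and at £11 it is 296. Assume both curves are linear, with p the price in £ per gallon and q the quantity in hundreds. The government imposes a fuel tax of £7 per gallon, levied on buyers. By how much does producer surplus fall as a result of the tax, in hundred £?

Producer surplus falls by £1425 hundred.

Demand slope: (285 − 260)/(9 − 14) = -5, so qd = 330 − 5p.
Supply slope: (296 − 286)/(11 − 6) = 2, so qs = 2p + 274.
Before the tax: set 330 − 5p = 2p + 274 → p* = £8, q* = 290.
With the tax collected from buyers, demand (in seller-price terms) shifts: qd = 330 − 5(p + 7).
New equilibrium: buyers pay £10, producers receive £3, q = 280. (Wedge: pb − ps = 7.)
ΔPS is the trapezoid between Q = 280 and Q = 290 of height £5: ½ · (290 + 280) · 5 = £1425.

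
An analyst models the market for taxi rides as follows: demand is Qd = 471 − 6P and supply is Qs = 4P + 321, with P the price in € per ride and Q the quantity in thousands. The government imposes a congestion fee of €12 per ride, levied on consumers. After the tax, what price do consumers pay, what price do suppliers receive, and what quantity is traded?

Consumers pay €19.8; suppliers receive €7.8; quantity = 352.2.

Without the tax, 471 − 6P = 4P + 321 gives 10P = 150, so P* = €15 and Q* = 381.
With the tax collected from consumers, demand (in seller-price terms) shifts: Qd = 471 − 6(P + 12).
Solving gives Q = 352.2 with consumers paying €19.8 and suppliers receiving €7.8 (the €12 wedge).
The less price-elastic side of the market bears the larger share of a per-unit tax.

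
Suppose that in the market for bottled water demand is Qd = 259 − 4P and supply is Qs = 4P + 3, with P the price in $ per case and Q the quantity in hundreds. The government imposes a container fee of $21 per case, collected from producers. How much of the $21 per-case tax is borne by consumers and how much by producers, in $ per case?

Consumers bear $10.5 per case; producers bear $10.5 per case.

Without the tax, 259 − 4P = 4P + 3 gives 8P = 256, so P* = $32 and Q* = 131.
With the tax collected from producers, supply shifts: Qs = 4(P − 21) + 3.
Solving gives Q = 89 with consumers paying $42.5 and producers receiving $21.5 (the $21 wedge).
Burden on consumers: $10.5; on producers: $10.5. (They sum to $21.)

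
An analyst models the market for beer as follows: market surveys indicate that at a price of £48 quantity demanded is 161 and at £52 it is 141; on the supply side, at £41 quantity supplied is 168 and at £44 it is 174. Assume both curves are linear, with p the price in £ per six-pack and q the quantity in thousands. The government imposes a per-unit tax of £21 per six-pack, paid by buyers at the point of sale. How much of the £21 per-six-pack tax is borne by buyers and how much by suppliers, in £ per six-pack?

Buyers bear £6 per six-pack; suppliers bear £15 per six-pack.

Demand slope: (141 − 161)/(52 − 48) = -5, so qd = 401 − 5p.
Supply slope: (174 − 168)/(44 − 41) = 2, so qs = 2p + 86.
Before the tax: set 401 − 5p = 2p + 86 → p* = £45, q* = 176.
With the tax collected from buyers, demand (in seller-price terms) shifts: qd = 401 − 5(p + 21).
Solving gives q = 146 with buyers paying £51 and suppliers receiving £30 (the £21 wedge).
Burden on buyers: £6; on suppliers: £15. (They sum to £21.)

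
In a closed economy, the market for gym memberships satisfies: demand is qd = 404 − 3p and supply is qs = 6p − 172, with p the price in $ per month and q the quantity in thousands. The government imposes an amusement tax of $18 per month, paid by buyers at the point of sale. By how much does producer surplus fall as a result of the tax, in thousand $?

Producer surplus falls by $1164 thousand.

Before the tax: set 404 − 3p = 6p − 172 → p* = $64, q* = 212.
With the tax collected from buyers, demand (in seller-price terms) shifts: qd = 404 − 3(p + 18).
Solving gives q = 176 with buyers paying $76 and sellers receiving $58 (the $18 wedge).
ΔPS is the trapezoid between Q = 176 and Q = 212 of height $6: ½ · (212 + 176) · 6 = $1164.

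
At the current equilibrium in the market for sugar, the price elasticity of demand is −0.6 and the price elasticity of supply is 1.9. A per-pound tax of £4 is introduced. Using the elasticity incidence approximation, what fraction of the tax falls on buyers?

Buyers' share ≈ 0.76.

Incidence ratio: buyers' share ≈ εs / (εs + |εd|) = 1.9 / (1.9 + 0.6) = 0.76.
Supply is the more elastic side, so buyers bear the larger share.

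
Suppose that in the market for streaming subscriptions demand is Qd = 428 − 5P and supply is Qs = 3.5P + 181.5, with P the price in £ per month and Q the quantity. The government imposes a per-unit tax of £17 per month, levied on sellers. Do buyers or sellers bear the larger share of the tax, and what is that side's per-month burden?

Before the tax: set 428 − 5P = 3.5P + 181.5 → P* = £29, Q* = 283.
With the tax collected from sellers, supply shifts: Qs = 3.5(P − 17) + 181.5.
New equilibrium: buyers pay £36, sellers receive £19, Q = 248. (Wedge: Pb − Ps = 17.)
Per-month burden: buyers £7, sellers £10.
Sellers take the larger share because supply is less price-elastic here (demand slope 5 vs supply slope 3.5).
The less price-elastic side of the market bears the larger share of a per-unit tax.

Sellers bear the larger share: £10 per month.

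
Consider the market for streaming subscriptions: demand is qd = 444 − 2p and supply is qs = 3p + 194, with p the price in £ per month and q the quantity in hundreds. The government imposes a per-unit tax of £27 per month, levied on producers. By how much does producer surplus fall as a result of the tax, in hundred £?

Producer surplus falls by £3540.24 hundred.

Without the tax, 444 − 2p = 3p + 194 gives 5p = 250, so p* = £50 and q* = 344.
With the tax collected from producers, supply shifts: qs = 3(p − 27) + 194.
Solving gives q = 311.6 with consumers paying £66.2 and producers receiving £39.2 (the £27 wedge).
ΔPS is the trapezoid between Q = 311.6 and Q = 344 of height £10.8: ½ · (344 + 311.6) · 10.8 = £3540.24.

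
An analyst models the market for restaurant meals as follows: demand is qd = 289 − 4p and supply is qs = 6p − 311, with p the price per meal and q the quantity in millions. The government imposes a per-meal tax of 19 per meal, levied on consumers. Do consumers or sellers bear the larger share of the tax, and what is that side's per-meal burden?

Without the tax, 289 − 4p = 6p − 311 gives 10p = 600, so p* = 60 and q* = 49.
With the tax collected from consumers, demand (in seller-price terms) shifts: qd = 289 − 4(p + 19).
Solving gives q = 3.4 with consumers paying 71.4 and sellers receiving 52.4 (the 19 wedge).
Per-meal burden: consumers 11.4, sellers 7.6.
Consumers take the larger share because demand is less price-elastic here (demand slope 4 vs supply slope 6).
The less price-elastic side of the market bears the larger share of a per-unit tax.

Consumers bear the larger share: 11.4 per meal.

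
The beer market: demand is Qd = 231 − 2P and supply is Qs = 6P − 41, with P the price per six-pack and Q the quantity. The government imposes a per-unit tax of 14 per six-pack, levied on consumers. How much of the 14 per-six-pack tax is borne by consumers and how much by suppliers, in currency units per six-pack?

Before the tax: set 231 − 2P = 6P − 41 → P* = 34, Q* = 163.
With the tax collected from consumers, demand (in seller-price terms) shifts: Qd = 231 − 2(P + 14).
New equilibrium: consumers pay 44.5, suppliers receive 30.5, Q = 142. (Wedge: Pb − Ps = 14.)
Burden on consumers: 10.5; on suppliers: 3.5. (They sum to 14.)

Consumers bear 10.5 per six-pack; suppliers bear 3.5 per six-pack.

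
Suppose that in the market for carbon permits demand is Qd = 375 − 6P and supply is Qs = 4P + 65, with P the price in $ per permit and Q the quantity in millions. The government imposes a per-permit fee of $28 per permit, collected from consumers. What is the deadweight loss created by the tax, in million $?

Deadweight loss = $940.8 million.

Before the tax: set 375 − 6P = 4P + 65 → P* = $31, Q* = 189.
With the tax collected from consumers, demand (in seller-price terms) shifts: Qd = 375 − 6(P + 28).
Solving gives Q = 121.8 with consumers paying $42.2 and sellers receiving $14.2 (the $28 wedge).
Quantity falls by |ΔQ| = |189 − 121.8| = 67.2.
DWL = ½ · t · |ΔQ| = ½ · 28 · 67.2 = $940.8.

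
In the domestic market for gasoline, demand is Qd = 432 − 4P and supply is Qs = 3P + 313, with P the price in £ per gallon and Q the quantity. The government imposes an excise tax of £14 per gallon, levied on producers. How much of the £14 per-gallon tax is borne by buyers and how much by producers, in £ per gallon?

Buyers bear £6 per gallon; producers bear £8 per gallon.

Before the tax: set 432 − 4P = 3P + 313 → P* = £17, Q* = 364.
With the tax collected from producers, supply shifts: Qs = 3(P − 14) + 313.
New equilibrium: buyers pay £23, producers receive £9, Q = 340. (Wedge: Pb − Ps = 14.)
Burden on buyers: £6; on producers: £8. (They sum to £14.)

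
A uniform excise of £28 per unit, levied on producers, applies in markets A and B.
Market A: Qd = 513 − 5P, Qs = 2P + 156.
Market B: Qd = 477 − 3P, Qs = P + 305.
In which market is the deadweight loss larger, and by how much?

Market A, by £266.

Market A: pre-tax P* = £51, Q* = 258; post-tax Q = 218; deadweight loss = £560.
Market B: pre-tax P* = £43, Q* = 348; post-tax Q = 327; deadweight loss = £294.
Difference: £560 vs £294 → market A is larger by £266.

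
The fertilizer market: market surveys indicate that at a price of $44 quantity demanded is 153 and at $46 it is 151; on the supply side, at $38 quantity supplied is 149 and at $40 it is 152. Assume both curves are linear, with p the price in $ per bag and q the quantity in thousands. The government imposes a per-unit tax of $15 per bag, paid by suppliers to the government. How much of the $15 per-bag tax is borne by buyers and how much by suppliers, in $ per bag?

Buyers bear $9 per bag; suppliers bear $6 per bag.

Demand slope: (151 − 153)/(46 − 44) = -1, so qd = 197 − p.
Supply slope: (152 − 149)/(40 − 38) = 1.5, so qs = 1.5p + 92.
Before the tax: set 197 − p = 1.5p + 92 → p* = $42, q* = 155.
With the tax collected from suppliers, supply shifts: qs = 1.5(p − 15) + 92.
Solving gives q = 146 with buyers paying $51 and suppliers receiving $36 (the $15 wedge).
Burden on buyers: $9; on suppliers: $6. (They sum to $15.)
The less price-elastic side of the market bears the larger share of a per-unit tax.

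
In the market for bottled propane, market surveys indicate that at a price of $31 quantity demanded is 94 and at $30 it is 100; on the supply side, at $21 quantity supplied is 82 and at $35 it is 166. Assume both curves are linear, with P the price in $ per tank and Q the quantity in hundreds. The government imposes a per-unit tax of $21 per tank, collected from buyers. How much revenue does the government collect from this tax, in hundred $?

Tax revenue = $1155 hundred.

Demand slope: (100 − 94)/(30 − 31) = -6, so Qd = 280 − 6P.
Supply slope: (166 − 82)/(35 − 21) = 6, so Qs = 6P − 44.
Before the tax: set 280 − 6P = 6P − 44 → P* = $27, Q* = 118.
With the tax collected from buyers, demand (in seller-price terms) shifts: Qd = 280 − 6(P + 21).
New equilibrium: buyers pay $37.5, suppliers receive $16.5, Q = 55. (Wedge: Pb − Ps = 21.)
Revenue = t · Q = 21 · 55 = $1155.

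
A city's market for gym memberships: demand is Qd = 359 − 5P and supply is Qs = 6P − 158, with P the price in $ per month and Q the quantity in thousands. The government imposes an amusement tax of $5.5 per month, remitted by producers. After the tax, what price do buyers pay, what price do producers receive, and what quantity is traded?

Buyers pay $50; producers receive $44.5; quantity = 109.

Without the tax, 359 − 5P = 6P − 158 gives 11P = 517, so P* = $47 and Q* = 124.
With the tax collected from producers, supply shifts: Qs = 6(P − 5.5) − 158.
New equilibrium: buyers pay $50, producers receive $44.5, Q = 109. (Wedge: Pb − Ps = 5.5.)
The less price-elastic side of the market bears the larger share of a per-unit tax.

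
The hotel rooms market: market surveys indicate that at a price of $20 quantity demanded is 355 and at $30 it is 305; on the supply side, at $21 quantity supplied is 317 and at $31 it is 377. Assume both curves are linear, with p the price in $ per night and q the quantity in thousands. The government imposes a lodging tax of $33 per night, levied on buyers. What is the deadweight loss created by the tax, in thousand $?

Demand slope: (305 − 355)/(30 − 20) = -5, so qd = 455 − 5p.
Supply slope: (377 − 317)/(31 − 21) = 6, so qs = 6p + 191.
Without the tax, 455 − 5p = 6p + 191 gives 11p = 264, so p* = $24 and q* = 335.
With the tax collected from buyers, demand (in seller-price terms) shifts: qd = 455 − 5(p + 33).
Solving gives q = 245 with buyers paying $42 and producers receiving $9 (the $33 wedge).
Quantity falls by |ΔQ| = |335 − 245| = 90.
DWL = ½ · t · |ΔQ| = ½ · 33 · 90 = $1485.

Deadweight loss = $1485 thousand.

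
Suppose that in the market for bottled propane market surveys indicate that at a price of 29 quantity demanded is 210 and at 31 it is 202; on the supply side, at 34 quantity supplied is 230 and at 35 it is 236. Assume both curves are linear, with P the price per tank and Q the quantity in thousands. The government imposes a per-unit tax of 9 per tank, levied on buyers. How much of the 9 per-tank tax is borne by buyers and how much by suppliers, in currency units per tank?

Demand slope: (202 − 210)/(31 − 29) = -4, so Qd = 326 − 4P.
Supply slope: (236 − 230)/(35 − 34) = 6, so Qs = 6P + 26.
Before the tax: set 326 − 4P = 6P + 26 → P* = 30, Q* = 206.
With the tax collected from buyers, demand (in seller-price terms) shifts: Qd = 326 − 4(P + 9).
New equilibrium: buyers pay 35.4, suppliers receive 26.4, Q = 184.4. (Wedge: Pb − Ps = 9.)
Burden on buyers: 5.4; on suppliers: 3.6. (They sum to 9.)
The less price-elastic side of the market bears the larger share of a per-unit tax.

Buyers bear 5.4 per tank; suppliers bear 3.6 per tank.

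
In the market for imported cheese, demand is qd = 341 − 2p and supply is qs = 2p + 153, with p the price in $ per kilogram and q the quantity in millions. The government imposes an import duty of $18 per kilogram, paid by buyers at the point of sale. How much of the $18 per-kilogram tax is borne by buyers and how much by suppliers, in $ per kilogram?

Before the tax: set 341 − 2p = 2p + 153 → p* = $47, q* = 247.
With the tax collected from buyers, demand (in seller-price terms) shifts: qd = 341 − 2(p + 18).
Solving gives q = 229 with buyers paying $56 and suppliers receiving $38 (the $18 wedge).
Burden on buyers: $9; on suppliers: $9. (They sum to $18.)

Buyers bear $9 per kilogram; suppliers bear $9 per kilogram.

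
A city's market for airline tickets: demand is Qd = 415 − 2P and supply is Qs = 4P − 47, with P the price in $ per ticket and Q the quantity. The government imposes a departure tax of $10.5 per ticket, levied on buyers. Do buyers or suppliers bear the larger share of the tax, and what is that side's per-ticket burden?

Buyers bear the larger share: $7 per ticket.

Before the tax: set 415 − 2P = 4P − 47 → P* = $77, Q* = 261.
With the tax collected from buyers, demand (in seller-price terms) shifts: Qd = 415 − 2(P + 10.5).
Solving gives Q = 247 with buyers paying $84 and suppliers receiving $73.5 (the $10.5 wedge).
Per-ticket burden: buyers $7, suppliers $3.5.
Buyers take the larger share because demand is less price-elastic here (demand slope 2 vs supply slope 4).
The less price-elastic side of the market bears the larger share of a per-unit tax.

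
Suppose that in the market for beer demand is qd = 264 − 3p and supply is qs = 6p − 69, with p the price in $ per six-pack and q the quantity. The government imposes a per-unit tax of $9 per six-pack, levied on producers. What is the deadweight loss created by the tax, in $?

Deadweight loss = $81.

Before the tax: set 264 − 3p = 6p − 69 → p* = $37, q* = 153.
With the tax collected from producers, supply shifts: qs = 6(p − 9) − 69.
Solving gives q = 135 with consumers paying $43 and producers receiving $34 (the $9 wedge).
Quantity falls by |ΔQ| = |153 − 135| = 18.
DWL = ½ · t · |ΔQ| = ½ · 9 · 18 = $81.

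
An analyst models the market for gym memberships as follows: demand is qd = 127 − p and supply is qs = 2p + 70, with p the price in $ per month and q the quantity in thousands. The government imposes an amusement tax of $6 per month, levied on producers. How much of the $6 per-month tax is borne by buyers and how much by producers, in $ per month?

Before the tax: set 127 − p = 2p + 70 → p* = $19, q* = 108.
With the tax collected from producers, supply shifts: qs = 2(p − 6) + 70.
Solving gives q = 104 with buyers paying $23 and producers receiving $17 (the $6 wedge).
Burden on buyers: $4; on producers: $2. (They sum to $6.)

Buyers bear $4 per month; producers bear $2 per month.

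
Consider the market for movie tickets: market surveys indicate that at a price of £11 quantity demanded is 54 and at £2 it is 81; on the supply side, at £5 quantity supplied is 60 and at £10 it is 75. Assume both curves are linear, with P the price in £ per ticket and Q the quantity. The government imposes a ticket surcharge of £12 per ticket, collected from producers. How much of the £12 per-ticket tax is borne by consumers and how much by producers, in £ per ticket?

Demand slope: (81 − 54)/(2 − 11) = -3, so Qd = 87 − 3P.
Supply slope: (75 − 60)/(10 − 5) = 3, so Qs = 3P + 45.
Before the tax: set 87 − 3P = 3P + 45 → P* = £7, Q* = 66.
With the tax collected from producers, supply shifts: Qs = 3(P − 12) + 45.
Solving gives Q = 48 with consumers paying £13 and producers receiving £1 (the £12 wedge).
Burden on consumers: £6; on producers: £6. (They sum to £12.)
The less price-elastic side of the market bears the larger share of a per-unit tax.

Consumers bear £6 per ticket; producers bear £6 per ticket.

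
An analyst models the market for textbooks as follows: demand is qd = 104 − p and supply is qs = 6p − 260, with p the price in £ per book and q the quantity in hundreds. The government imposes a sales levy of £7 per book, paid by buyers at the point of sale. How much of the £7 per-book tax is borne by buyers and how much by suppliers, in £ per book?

Buyers bear £6 per book; suppliers bear £1 per book.

Before the tax: set 104 − p = 6p − 260 → p* = £52, q* = 52.
With the tax collected from buyers, demand (in seller-price terms) shifts: qd = 104 − (p + 7).
Solving gives q = 46 with buyers paying £58 and suppliers receiving £51 (the £7 wedge).
Burden on buyers: £6; on suppliers: £1. (They sum to £7.)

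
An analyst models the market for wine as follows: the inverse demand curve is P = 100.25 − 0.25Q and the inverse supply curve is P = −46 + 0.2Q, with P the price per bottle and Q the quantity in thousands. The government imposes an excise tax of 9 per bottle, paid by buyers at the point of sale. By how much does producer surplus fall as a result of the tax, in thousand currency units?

Inverting to Q(P) form: Qd = 401 − 4P; Qs = 5P + 230.
Before the tax: set 401 − 4P = 5P + 230 → P* = 19, Q* = 325.
With the tax collected from buyers, demand (in seller-price terms) shifts: Qd = 401 − 4(P + 9).
New equilibrium: buyers pay 24, sellers receive 15, Q = 305. (Wedge: Pb − Ps = 9.)
ΔPS is the trapezoid between Q = 305 and Q = 325 of height 4: ½ · (325 + 305) · 4 = 1260.

Producer surplus falls by 1260 thousand.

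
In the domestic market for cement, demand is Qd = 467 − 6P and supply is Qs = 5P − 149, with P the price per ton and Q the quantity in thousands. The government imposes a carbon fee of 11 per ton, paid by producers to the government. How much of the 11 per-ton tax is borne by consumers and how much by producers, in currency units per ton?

Before the tax: set 467 − 6P = 5P − 149 → P* = 56, Q* = 131.
With the tax collected from producers, supply shifts: Qs = 5(P − 11) − 149.
Solving gives Q = 101 with consumers paying 61 and producers receiving 50 (the 11 wedge).
Burden on consumers: 5; on producers: 6. (They sum to 11.)
The less price-elastic side of the market bears the larger share of a per-unit tax.

Consumers bear 5 per ton; producers bear 6 per ton.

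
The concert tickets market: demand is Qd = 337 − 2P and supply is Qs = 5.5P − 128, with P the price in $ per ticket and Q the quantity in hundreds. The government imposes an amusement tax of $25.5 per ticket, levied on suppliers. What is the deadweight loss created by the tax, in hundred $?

Deadweight loss = $476.85 hundred.

Without the tax, 337 − 2P = 5.5P − 128 gives 7.5P = 465, so P* = $62 and Q* = 213.
With the tax collected from suppliers, supply shifts: Qs = 5.5(P − 25.5) − 128.
New equilibrium: consumers pay $80.7, suppliers receive $55.2, Q = 175.6. (Wedge: Pb − Ps = 25.5.)
Quantity falls by |ΔQ| = |213 − 175.6| = 37.4.
DWL = ½ · t · |ΔQ| = ½ · 25.5 · 37.4 = $476.85.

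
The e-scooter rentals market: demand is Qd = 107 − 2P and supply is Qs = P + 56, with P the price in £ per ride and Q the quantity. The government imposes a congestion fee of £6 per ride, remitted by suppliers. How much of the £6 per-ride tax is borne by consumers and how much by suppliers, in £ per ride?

Without the tax, 107 − 2P = P + 56 gives 3P = 51, so P* = £17 and Q* = 73.
With the tax collected from suppliers, supply shifts: Qs = (P − 6) + 56.
Solving gives Q = 69 with consumers paying £19 and suppliers receiving £13 (the £6 wedge).
Burden on consumers: £2; on suppliers: £4. (They sum to £6.)
The less price-elastic side of the market bears the larger share of a per-unit tax.

Consumers bear £2 per ride; suppliers bear £4 per ride.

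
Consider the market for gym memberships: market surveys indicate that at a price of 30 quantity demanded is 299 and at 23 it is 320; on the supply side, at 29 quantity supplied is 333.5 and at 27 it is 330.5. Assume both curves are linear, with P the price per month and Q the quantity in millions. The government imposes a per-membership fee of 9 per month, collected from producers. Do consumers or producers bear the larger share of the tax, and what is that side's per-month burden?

Producers bear the larger share: 6 per month.

Demand slope: (320 − 299)/(23 − 30) = -3, so Qd = 389 − 3P.
Supply slope: (330.5 − 333.5)/(27 − 29) = 1.5, so Qs = 1.5P + 290.
Before the tax: set 389 − 3P = 1.5P + 290 → P* = 22, Q* = 323.
With the tax collected from producers, supply shifts: Qs = 1.5(P − 9) + 290.
Solving gives Q = 314 with consumers paying 25 and producers receiving 16 (the 9 wedge).
Per-month burden: consumers 3, producers 6.
Producers take the larger share because supply is less price-elastic here (demand slope 3 vs supply slope 1.5).
The less price-elastic side of the market bears the larger share of a per-unit tax.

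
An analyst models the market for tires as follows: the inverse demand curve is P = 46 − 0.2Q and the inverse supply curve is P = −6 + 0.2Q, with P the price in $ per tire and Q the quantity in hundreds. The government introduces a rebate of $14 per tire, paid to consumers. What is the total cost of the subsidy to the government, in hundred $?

Government outlay = $2310 hundred.

Inverting to Q(P) form: Qd = 230 − 5P; Qs = 5P + 30.
Without the subsidy, 230 − 5P = 5P + 30 gives 10P = 200, so P* = $20 and Q* = 130.
With a per-unit subsidy paid to consumers, each effectively pays P − 14, so demand becomes Qd = 230 − 5(P − 14).
Solving gives Q = 165 with consumers paying $13 and producers receiving $27 (the $14 wedge).
Outlay = t · Q = 14 · 165 = $2310.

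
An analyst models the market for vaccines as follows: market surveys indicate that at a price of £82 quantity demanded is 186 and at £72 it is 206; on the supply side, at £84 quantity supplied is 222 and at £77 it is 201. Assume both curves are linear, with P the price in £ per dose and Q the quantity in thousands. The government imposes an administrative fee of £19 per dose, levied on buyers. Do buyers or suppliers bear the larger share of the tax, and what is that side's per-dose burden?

Demand slope: (206 − 186)/(72 − 82) = -2, so Qd = 350 − 2P.
Supply slope: (201 − 222)/(77 − 84) = 3, so Qs = 3P − 30.
Without the tax, 350 − 2P = 3P − 30 gives 5P = 380, so P* = £76 and Q* = 198.
With the tax collected from buyers, demand (in seller-price terms) shifts: Qd = 350 − 2(P + 19).
New equilibrium: buyers pay £87.4, suppliers receive £68.4, Q = 175.2. (Wedge: Pb − Ps = 19.)
Per-dose burden: buyers £11.4, suppliers £7.6.
Buyers take the larger share because demand is less price-elastic here (demand slope 2 vs supply slope 3).

Buyers bear the larger share: £11.4 per dose.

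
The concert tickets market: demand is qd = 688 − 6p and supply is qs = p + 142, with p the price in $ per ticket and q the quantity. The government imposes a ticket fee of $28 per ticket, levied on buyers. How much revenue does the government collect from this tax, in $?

Without the tax, 688 − 6p = p + 142 gives 7p = 546, so p* = $78 and q* = 220.
With the tax collected from buyers, demand (in seller-price terms) shifts: qd = 688 − 6(p + 28).
New equilibrium: buyers pay $82, suppliers receive $54, q = 196. (Wedge: pb − ps = 28.)
Revenue = t · Q = 28 · 196 = $5488.

Tax revenue = $5488.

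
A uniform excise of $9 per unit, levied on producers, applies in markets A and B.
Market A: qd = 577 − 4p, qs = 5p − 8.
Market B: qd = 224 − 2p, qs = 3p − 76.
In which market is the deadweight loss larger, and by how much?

Market A, by $41.4.

Market A: pre-tax p* = $65, q* = 317; post-tax q = 297; deadweight loss = $90.
Market B: pre-tax p* = $60, q* = 104; post-tax q = 93.2; deadweight loss = $48.6.
Difference: $90 vs $48.6 → market A is larger by $41.4.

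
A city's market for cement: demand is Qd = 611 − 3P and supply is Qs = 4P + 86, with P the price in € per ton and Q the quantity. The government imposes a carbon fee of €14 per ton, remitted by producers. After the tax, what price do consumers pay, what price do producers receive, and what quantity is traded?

Before the tax: set 611 − 3P = 4P + 86 → P* = €75, Q* = 386.
With the tax collected from producers, supply shifts: Qs = 4(P − 14) + 86.
Solving gives Q = 362 with consumers paying €83 and producers receiving €69 (the €14 wedge).

Consumers pay €83; producers receive €69; quantity = 362.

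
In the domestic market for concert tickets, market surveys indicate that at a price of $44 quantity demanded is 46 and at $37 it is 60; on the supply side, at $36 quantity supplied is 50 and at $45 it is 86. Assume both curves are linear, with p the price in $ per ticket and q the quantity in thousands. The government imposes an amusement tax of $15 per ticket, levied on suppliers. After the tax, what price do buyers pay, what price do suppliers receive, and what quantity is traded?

Buyers pay $48; suppliers receive $33; quantity = 38.

Demand slope: (60 − 46)/(37 − 44) = -2, so qd = 134 − 2p.
Supply slope: (86 − 50)/(45 − 36) = 4, so qs = 4p − 94.
Before the tax: set 134 − 2p = 4p − 94 → p* = $38, q* = 58.
With the tax collected from suppliers, supply shifts: qs = 4(p − 15) − 94.
Solving gives q = 38 with buyers paying $48 and suppliers receiving $33 (the $15 wedge).
The less price-elastic side of the market bears the larger share of a per-unit tax.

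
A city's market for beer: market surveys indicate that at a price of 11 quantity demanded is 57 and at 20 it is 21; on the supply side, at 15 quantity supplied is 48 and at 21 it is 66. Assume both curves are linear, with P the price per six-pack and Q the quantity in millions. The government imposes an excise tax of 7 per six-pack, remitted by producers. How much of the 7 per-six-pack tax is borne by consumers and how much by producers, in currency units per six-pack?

Demand slope: (21 − 57)/(20 − 11) = -4, so Qd = 101 − 4P.
Supply slope: (66 − 48)/(21 − 15) = 3, so Qs = 3P + 3.
Before the tax: set 101 − 4P = 3P + 3 → P* = 14, Q* = 45.
With the tax collected from producers, supply shifts: Qs = 3(P − 7) + 3.
Solving gives Q = 33 with consumers paying 17 and producers receiving 10 (the 7 wedge).
Burden on consumers: 3; on producers: 4. (They sum to 7.)
The less price-elastic side of the market bears the larger share of a per-unit tax.

Consumers bear 3 per six-pack; producers bear 4 per six-pack.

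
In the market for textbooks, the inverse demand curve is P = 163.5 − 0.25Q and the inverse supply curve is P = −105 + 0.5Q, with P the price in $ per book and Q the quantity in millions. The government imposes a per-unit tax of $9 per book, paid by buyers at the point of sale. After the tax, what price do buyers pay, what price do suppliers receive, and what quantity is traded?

Rewrite in direct form: Qd = 654 − 4P and Qs = 2P + 210.
Before the tax: set 654 − 4P = 2P + 210 → P* = $74, Q* = 358.
With the tax collected from buyers, demand (in seller-price terms) shifts: Qd = 654 − 4(P + 9).
New equilibrium: buyers pay $77, suppliers receive $68, Q = 346. (Wedge: Pb − Ps = 9.)
The less price-elastic side of the market bears the larger share of a per-unit tax.

Buyers pay $77; suppliers receive $68; quantity = 346.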